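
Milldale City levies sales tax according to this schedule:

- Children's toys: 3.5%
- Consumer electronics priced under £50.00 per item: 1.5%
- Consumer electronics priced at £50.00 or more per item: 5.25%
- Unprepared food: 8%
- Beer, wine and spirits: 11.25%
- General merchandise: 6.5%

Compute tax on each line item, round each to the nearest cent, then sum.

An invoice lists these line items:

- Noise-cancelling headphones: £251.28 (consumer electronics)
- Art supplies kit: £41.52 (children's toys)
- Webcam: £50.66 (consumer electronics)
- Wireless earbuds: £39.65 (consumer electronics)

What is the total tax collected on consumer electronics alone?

Noise-cancelling headphones £251.28: consumer electronics, £50.00 or more → 5.25% → £13.19
Webcam £50.66: consumer electronics, £50.00 or more → 5.25% → £2.66
Wireless earbuds £39.65: consumer electronics, under £50.00 → 1.5% → £0.59
Tax on consumer electronics = £13.19 + £2.66 + £0.59 = £16.44

£16.44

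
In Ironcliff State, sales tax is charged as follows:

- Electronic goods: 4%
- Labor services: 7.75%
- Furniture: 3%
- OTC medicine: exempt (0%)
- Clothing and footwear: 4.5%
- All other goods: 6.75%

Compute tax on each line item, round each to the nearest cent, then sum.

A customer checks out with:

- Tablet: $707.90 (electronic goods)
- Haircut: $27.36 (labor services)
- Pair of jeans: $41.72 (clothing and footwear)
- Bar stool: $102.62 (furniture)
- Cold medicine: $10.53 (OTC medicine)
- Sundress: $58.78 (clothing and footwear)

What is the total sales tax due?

Tablet $707.90: electronic goods → 4% → $28.32
Haircut $27.36: labor services → 7.75% → $2.12
Pair of jeans $41.72: clothing and footwear → 4.5% → $1.88
Bar stool $102.62: furniture → 3% → $3.08
Cold medicine $10.53: OTC medicine → 0% → $0.00
Sundress $58.78: clothing and footwear → 4.5% → $2.65
Total tax = $28.32 + $2.12 + $1.88 + $3.08 + $2.65 = $38.05

$38.05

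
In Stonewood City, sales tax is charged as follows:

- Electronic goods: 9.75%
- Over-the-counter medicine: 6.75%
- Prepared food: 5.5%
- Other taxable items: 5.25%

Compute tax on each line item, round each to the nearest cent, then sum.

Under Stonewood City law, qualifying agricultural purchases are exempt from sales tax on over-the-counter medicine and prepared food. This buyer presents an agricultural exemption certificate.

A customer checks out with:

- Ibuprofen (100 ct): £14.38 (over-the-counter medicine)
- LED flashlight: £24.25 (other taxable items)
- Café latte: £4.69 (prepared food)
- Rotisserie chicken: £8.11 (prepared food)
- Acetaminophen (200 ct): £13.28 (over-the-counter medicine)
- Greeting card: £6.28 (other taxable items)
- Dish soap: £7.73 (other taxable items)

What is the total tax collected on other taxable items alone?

LED flashlight £24.25: other taxable items → 5.25% → £1.27
Greeting card £6.28: other taxable items → 5.25% → £0.33
Dish soap £7.73: other taxable items → 5.25% → £0.41
Tax on other taxable items = £1.27 + £0.33 + £0.41 = £2.01

£2.01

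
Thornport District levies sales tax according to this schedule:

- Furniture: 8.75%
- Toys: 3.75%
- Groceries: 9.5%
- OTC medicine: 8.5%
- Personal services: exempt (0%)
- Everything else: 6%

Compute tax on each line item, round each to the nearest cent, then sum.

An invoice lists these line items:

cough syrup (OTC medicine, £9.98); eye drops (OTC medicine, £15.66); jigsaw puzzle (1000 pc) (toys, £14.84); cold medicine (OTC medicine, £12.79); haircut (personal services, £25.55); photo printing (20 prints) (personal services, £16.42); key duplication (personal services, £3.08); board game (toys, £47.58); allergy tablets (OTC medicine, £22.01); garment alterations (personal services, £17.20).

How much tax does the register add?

£7.48

Cough syrup £9.98: OTC medicine → 8.5% → £0.85
Eye drops £15.66: OTC medicine → 8.5% → £1.33
Jigsaw puzzle (1000 pc) £14.84: toys → 3.75% → £0.56
Cold medicine £12.79: OTC medicine → 8.5% → £1.09
Haircut £25.55: personal services → 0% → £0.00
Photo printing (20 prints) £16.42: personal services → 0% → £0.00
Key duplication £3.08: personal services → 0% → £0.00
Board game £47.58: toys → 3.75% → £1.78
Allergy tablets £22.01: OTC medicine → 8.5% → £1.87
Garment alterations £17.20: personal services → 0% → £0.00
Total tax = £0.85 + £1.33 + £0.56 + £1.09 + £1.78 + £1.87 = £7.48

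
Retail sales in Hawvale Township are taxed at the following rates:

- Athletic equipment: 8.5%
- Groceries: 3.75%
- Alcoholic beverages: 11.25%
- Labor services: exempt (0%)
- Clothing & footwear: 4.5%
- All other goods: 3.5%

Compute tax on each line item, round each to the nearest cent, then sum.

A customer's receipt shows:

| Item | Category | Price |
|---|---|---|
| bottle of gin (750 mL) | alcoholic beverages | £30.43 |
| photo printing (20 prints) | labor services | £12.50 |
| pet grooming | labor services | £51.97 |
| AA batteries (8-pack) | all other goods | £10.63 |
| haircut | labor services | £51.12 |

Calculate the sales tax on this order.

£3.79

Bottle of gin (750 mL) £30.43: alcoholic beverages → 11.25% → £3.42
Photo printing (20 prints) £12.50: labor services → 0% → £0.00
Pet grooming £51.97: labor services → 0% → £0.00
AA batteries (8-pack) £10.63: all other goods → 3.5% → £0.37
Haircut £51.12: labor services → 0% → £0.00
Total tax = £3.42 + £0.37 = £3.79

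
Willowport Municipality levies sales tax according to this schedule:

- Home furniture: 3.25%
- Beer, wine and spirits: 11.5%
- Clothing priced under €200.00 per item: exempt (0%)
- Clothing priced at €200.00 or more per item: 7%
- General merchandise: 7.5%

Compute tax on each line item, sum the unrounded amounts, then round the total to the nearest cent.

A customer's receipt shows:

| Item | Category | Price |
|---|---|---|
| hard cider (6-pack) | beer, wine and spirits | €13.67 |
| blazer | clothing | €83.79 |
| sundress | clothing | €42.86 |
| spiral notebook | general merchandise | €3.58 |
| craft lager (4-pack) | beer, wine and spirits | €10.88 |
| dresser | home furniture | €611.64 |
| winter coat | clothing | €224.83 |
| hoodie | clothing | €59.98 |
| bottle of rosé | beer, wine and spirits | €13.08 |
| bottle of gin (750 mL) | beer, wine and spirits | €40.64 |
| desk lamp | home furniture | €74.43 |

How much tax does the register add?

€47.30

Hard cider (6-pack) €13.67: beer, wine and spirits → 11.5% → €1.57205
Blazer €83.79: clothing, under €200.00 → 0% → €0.00
Sundress €42.86: clothing, under €200.00 → 0% → €0.00
Spiral notebook €3.58: general merchandise → 7.5% → €0.2685
Craft lager (4-pack) €10.88: beer, wine and spirits → 11.5% → €1.2512
Dresser €611.64: home furniture → 3.25% → €19.8783
Winter coat €224.83: clothing, €200.00 or more → 7% → €15.7381
Hoodie €59.98: clothing, under €200.00 → 0% → €0.00
Bottle of rosé €13.08: beer, wine and spirits → 11.5% → €1.5042
Bottle of gin (750 mL) €40.64: beer, wine and spirits → 11.5% → €4.6736
Desk lamp €74.43: home furniture → 3.25% → €2.418975
Unrounded tax sum = €47.304925 → €47.30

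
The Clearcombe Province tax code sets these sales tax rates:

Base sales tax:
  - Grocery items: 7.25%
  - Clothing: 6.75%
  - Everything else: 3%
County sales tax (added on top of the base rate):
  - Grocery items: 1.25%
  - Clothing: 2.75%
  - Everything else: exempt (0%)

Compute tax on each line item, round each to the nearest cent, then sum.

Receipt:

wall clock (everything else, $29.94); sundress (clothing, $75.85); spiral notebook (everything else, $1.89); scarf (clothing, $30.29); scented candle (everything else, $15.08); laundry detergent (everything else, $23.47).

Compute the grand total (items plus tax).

$188.72

Wall clock $29.94: everything else → 3% + 0% county = 3% → $0.90
Sundress $75.85: clothing → 6.75% + 2.75% county = 9.5% → $7.21
Spiral notebook $1.89: everything else → 3% + 0% county = 3% → $0.06
Scarf $30.29: clothing → 6.75% + 2.75% county = 9.5% → $2.88
Scented candle $15.08: everything else → 3% + 0% county = 3% → $0.45
Laundry detergent $23.47: everything else → 3% + 0% county = 3% → $0.70
Subtotal = $176.52; tax = $12.20; total due = $188.72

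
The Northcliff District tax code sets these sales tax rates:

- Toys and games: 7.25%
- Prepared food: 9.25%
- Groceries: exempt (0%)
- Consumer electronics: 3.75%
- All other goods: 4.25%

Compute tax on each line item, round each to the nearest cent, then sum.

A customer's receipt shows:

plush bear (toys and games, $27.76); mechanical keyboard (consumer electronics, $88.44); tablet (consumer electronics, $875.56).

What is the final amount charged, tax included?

Plush bear $27.76: toys and games → 7.25% → $2.01
Mechanical keyboard $88.44: consumer electronics → 3.75% → $3.32
Tablet $875.56: consumer electronics → 3.75% → $32.83
Subtotal = $991.76; tax = $38.16; total due = $1029.92

$1029.92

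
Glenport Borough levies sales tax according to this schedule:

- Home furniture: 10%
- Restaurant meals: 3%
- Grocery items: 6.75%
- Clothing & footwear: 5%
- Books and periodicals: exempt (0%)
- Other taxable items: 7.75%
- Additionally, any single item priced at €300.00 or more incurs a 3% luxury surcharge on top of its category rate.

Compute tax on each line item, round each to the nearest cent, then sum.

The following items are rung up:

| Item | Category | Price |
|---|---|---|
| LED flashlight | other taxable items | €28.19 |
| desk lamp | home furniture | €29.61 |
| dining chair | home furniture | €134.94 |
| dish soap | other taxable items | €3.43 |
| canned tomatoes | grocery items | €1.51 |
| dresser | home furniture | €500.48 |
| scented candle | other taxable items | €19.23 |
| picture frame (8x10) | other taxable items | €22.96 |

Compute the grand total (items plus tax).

LED flashlight €28.19: other taxable items → 7.75% → €2.18
Desk lamp €29.61: home furniture → 10% → €2.96
Dining chair €134.94: home furniture → 10% → €13.49
Dish soap €3.43: other taxable items → 7.75% → €0.27
Canned tomatoes €1.51: grocery items → 6.75% → €0.10
Dresser €500.48: home furniture → 10% + 3% surcharge = 13% → €65.06
Scented candle €19.23: other taxable items → 7.75% → €1.49
Picture frame (8x10) €22.96: other taxable items → 7.75% → €1.78
Subtotal = €740.35; tax = €87.33; total due = €827.68

€827.68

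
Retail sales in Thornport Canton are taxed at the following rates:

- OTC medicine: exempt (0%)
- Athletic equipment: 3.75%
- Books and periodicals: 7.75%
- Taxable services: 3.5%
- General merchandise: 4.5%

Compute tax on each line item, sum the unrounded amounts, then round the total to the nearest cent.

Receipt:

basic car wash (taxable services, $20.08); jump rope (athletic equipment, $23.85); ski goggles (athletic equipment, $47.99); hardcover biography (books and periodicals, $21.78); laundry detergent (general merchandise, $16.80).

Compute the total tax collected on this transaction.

Basic car wash $20.08: taxable services → 3.5% → $0.7028
Jump rope $23.85: athletic equipment → 3.75% → $0.894375
Ski goggles $47.99: athletic equipment → 3.75% → $1.799625
Hardcover biography $21.78: books and periodicals → 7.75% → $1.68795
Laundry detergent $16.80: general merchandise → 4.5% → $0.756
Unrounded tax sum = $5.84075 → $5.84

$5.84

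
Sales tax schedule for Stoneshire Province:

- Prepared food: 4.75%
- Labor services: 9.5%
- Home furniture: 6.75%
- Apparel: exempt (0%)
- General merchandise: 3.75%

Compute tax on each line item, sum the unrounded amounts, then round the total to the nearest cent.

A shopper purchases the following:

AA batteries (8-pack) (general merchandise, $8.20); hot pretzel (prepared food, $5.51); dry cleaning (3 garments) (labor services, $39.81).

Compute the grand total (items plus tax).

AA batteries (8-pack) $8.20: general merchandise → 3.75% → $0.3075
Hot pretzel $5.51: prepared food → 4.75% → $0.261725
Dry cleaning (3 garments) $39.81: labor services → 9.5% → $3.78195
Subtotal = $53.52; unrounded tax = $4.351175 → $4.35; total due = $57.87

$57.87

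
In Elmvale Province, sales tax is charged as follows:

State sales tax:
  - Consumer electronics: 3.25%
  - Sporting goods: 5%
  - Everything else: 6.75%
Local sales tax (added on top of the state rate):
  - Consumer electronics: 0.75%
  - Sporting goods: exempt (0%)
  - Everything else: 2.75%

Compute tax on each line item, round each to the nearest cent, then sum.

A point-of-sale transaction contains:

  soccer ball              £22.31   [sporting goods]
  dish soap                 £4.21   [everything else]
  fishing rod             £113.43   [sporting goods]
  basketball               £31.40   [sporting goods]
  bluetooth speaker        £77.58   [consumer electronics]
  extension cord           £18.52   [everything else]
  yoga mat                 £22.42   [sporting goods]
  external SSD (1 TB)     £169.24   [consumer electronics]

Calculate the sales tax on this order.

Soccer ball £22.31: sporting goods → 5% + 0% local = 5% → £1.12
Dish soap £4.21: everything else → 6.75% + 2.75% local = 9.5% → £0.40
Fishing rod £113.43: sporting goods → 5% + 0% local = 5% → £5.67
Basketball £31.40: sporting goods → 5% + 0% local = 5% → £1.57
Bluetooth speaker £77.58: consumer electronics → 3.25% + 0.75% local = 4% → £3.10
Extension cord £18.52: everything else → 6.75% + 2.75% local = 9.5% → £1.76
Yoga mat £22.42: sporting goods → 5% + 0% local = 5% → £1.12
External SSD (1 TB) £169.24: consumer electronics → 3.25% + 0.75% local = 4% → £6.77
Total tax = £1.12 + £0.40 + £5.67 + £1.57 + £3.10 + £1.76 + £1.12 + £6.77 = £21.51

£21.51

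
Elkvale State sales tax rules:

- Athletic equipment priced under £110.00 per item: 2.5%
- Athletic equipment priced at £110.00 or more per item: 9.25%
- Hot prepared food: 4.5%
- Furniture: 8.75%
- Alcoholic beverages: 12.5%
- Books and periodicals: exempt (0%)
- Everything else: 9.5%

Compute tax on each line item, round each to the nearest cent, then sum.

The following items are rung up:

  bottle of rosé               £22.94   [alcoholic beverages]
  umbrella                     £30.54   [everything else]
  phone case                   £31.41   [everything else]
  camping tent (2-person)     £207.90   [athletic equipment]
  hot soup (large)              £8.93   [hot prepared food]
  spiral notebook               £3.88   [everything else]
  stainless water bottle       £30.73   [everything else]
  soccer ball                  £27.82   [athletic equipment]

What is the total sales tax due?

Bottle of rosé £22.94: alcoholic beverages → 12.5% → £2.87
Umbrella £30.54: everything else → 9.5% → £2.90
Phone case £31.41: everything else → 9.5% → £2.98
Camping tent (2-person) £207.90: athletic equipment, £110.00 or more → 9.25% → £19.23
Hot soup (large) £8.93: hot prepared food → 4.5% → £0.40
Spiral notebook £3.88: everything else → 9.5% → £0.37
Stainless water bottle £30.73: everything else → 9.5% → £2.92
Soccer ball £27.82: athletic equipment, under £110.00 → 2.5% → £0.70
Total tax = £2.87 + £2.90 + £2.98 + £19.23 + £0.40 + £0.37 + £2.92 + £0.70 = £32.37

£32.37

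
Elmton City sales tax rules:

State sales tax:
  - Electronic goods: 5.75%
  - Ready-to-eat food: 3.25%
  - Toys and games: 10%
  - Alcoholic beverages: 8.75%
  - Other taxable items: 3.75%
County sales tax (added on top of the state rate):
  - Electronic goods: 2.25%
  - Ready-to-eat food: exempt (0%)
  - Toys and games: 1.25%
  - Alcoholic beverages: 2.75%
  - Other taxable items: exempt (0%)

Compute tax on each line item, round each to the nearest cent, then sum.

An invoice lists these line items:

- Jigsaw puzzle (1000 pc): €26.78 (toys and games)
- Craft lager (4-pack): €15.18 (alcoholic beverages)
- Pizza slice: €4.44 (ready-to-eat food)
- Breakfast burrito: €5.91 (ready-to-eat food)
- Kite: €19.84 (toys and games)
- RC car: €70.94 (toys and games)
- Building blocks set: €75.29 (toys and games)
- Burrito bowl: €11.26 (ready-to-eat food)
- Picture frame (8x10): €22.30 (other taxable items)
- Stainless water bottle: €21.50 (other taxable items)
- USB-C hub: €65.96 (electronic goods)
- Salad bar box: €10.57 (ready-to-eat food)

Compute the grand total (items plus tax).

€381.38

Jigsaw puzzle (1000 pc) €26.78: toys and games → 10% + 1.25% county = 11.25% → €3.01
Craft lager (4-pack) €15.18: alcoholic beverages → 8.75% + 2.75% county = 11.5% → €1.75
Pizza slice €4.44: ready-to-eat food → 3.25% + 0% county = 3.25% → €0.14
Breakfast burrito €5.91: ready-to-eat food → 3.25% + 0% county = 3.25% → €0.19
Kite €19.84: toys and games → 10% + 1.25% county = 11.25% → €2.23
RC car €70.94: toys and games → 10% + 1.25% county = 11.25% → €7.98
Building blocks set €75.29: toys and games → 10% + 1.25% county = 11.25% → €8.47
Burrito bowl €11.26: ready-to-eat food → 3.25% + 0% county = 3.25% → €0.37
Picture frame (8x10) €22.30: other taxable items → 3.75% + 0% county = 3.75% → €0.84
Stainless water bottle €21.50: other taxable items → 3.75% + 0% county = 3.75% → €0.81
USB-C hub €65.96: electronic goods → 5.75% + 2.25% county = 8% → €5.28
Salad bar box €10.57: ready-to-eat food → 3.25% + 0% county = 3.25% → €0.34
Subtotal = €349.97; tax = €31.41; total due = €381.38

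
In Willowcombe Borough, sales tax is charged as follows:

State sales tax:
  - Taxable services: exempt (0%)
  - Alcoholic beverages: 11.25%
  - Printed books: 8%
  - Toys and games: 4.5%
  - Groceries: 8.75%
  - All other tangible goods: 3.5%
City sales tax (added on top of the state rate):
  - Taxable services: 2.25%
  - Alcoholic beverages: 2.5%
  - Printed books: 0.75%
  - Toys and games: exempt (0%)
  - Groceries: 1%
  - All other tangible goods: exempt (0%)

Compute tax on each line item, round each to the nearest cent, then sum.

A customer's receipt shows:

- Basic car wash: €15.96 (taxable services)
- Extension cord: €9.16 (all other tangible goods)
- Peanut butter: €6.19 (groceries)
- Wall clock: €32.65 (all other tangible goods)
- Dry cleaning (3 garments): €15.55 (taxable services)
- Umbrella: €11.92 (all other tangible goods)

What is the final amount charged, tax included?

Basic car wash €15.96: taxable services → 0% + 2.25% city = 2.25% → €0.36
Extension cord €9.16: all other tangible goods → 3.5% + 0% city = 3.5% → €0.32
Peanut butter €6.19: groceries → 8.75% + 1% city = 9.75% → €0.60
Wall clock €32.65: all other tangible goods → 3.5% + 0% city = 3.5% → €1.14
Dry cleaning (3 garments) €15.55: taxable services → 0% + 2.25% city = 2.25% → €0.35
Umbrella €11.92: all other tangible goods → 3.5% + 0% city = 3.5% → €0.42
Subtotal = €91.43; tax = €3.19; total due = €94.62

€94.62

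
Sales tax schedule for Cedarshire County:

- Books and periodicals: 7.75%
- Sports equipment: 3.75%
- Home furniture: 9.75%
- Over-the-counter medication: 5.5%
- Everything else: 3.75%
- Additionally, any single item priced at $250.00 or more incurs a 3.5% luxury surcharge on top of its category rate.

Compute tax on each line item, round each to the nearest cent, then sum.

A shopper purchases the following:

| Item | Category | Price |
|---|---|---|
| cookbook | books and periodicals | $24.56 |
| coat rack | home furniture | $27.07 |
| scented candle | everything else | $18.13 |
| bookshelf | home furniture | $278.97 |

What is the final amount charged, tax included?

$390.91

Cookbook $24.56: books and periodicals → 7.75% → $1.90
Coat rack $27.07: home furniture → 9.75% → $2.64
Scented candle $18.13: everything else → 3.75% → $0.68
Bookshelf $278.97: home furniture → 9.75% + 3.5% surcharge = 13.25% → $36.96
Subtotal = $348.73; tax = $42.18; total due = $390.91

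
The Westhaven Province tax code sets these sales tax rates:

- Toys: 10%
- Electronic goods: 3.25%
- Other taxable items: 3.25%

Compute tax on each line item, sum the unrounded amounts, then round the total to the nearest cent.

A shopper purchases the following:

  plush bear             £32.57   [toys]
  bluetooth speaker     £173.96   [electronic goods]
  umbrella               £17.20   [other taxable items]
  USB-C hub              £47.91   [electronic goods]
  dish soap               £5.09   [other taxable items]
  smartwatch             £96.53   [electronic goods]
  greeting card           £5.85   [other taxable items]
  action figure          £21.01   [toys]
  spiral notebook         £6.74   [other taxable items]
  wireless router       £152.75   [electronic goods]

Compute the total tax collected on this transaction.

Plush bear £32.57: toys → 10% → £3.257
Bluetooth speaker £173.96: electronic goods → 3.25% → £5.6537
Umbrella £17.20: other taxable items → 3.25% → £0.559
USB-C hub £47.91: electronic goods → 3.25% → £1.557075
Dish soap £5.09: other taxable items → 3.25% → £0.165425
Smartwatch £96.53: electronic goods → 3.25% → £3.137225
Greeting card £5.85: other taxable items → 3.25% → £0.190125
Action figure £21.01: toys → 10% → £2.101
Spiral notebook £6.74: other taxable items → 3.25% → £0.21905
Wireless router £152.75: electronic goods → 3.25% → £4.964375
Unrounded tax sum = £21.803975 → £21.80

£21.80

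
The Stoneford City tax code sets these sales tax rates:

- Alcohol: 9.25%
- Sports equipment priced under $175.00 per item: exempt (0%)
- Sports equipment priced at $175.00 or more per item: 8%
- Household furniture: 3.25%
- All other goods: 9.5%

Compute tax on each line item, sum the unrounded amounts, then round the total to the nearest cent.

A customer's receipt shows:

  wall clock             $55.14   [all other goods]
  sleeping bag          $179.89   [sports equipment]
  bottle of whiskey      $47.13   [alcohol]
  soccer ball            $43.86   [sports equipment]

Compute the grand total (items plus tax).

$350.01

Wall clock $55.14: all other goods → 9.5% → $5.2383
Sleeping bag $179.89: sports equipment, $175.00 or more → 8% → $14.3912
Bottle of whiskey $47.13: alcohol → 9.25% → $4.359525
Soccer ball $43.86: sports equipment, under $175.00 → 0% → $0.00
Subtotal = $326.02; unrounded tax = $23.989025 → $23.99; total due = $350.01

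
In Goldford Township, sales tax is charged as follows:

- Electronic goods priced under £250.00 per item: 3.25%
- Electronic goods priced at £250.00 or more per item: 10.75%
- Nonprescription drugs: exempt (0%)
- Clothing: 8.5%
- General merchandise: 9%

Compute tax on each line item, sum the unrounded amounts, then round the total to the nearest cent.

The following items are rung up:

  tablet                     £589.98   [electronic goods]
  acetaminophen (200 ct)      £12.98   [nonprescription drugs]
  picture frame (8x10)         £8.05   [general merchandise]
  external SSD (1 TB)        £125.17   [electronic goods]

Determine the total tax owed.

£68.22

Tablet £589.98: electronic goods, £250.00 or more → 10.75% → £63.42285
Acetaminophen (200 ct) £12.98: nonprescription drugs → 0% → £0.00
Picture frame (8x10) £8.05: general merchandise → 9% → £0.7245
External SSD (1 TB) £125.17: electronic goods, under £250.00 → 3.25% → £4.068025
Unrounded tax sum = £68.215375 → £68.22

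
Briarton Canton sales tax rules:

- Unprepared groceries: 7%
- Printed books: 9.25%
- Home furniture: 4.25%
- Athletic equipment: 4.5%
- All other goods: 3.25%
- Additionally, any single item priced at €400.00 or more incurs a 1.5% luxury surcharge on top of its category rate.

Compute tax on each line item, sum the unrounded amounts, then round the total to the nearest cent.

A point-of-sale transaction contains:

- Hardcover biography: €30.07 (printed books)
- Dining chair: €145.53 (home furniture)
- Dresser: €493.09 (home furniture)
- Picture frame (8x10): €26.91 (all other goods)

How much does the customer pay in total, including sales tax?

€733.79

Hardcover biography €30.07: printed books → 9.25% → €2.781475
Dining chair €145.53: home furniture → 4.25% → €6.185025
Dresser €493.09: home furniture → 4.25% + 1.5% surcharge = 5.75% → €28.352675
Picture frame (8x10) €26.91: all other goods → 3.25% → €0.874575
Subtotal = €695.60; unrounded tax = €38.19375 → €38.19; total due = €733.79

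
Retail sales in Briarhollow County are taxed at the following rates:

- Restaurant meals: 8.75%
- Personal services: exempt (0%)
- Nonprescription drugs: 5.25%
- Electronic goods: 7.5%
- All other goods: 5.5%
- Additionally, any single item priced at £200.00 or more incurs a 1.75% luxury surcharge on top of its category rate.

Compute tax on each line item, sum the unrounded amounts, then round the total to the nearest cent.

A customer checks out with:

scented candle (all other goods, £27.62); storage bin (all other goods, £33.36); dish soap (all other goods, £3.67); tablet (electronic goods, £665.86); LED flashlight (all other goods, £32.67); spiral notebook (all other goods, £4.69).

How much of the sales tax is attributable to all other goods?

Scented candle £27.62: all other goods → 5.5% → £1.5191
Storage bin £33.36: all other goods → 5.5% → £1.8348
Dish soap £3.67: all other goods → 5.5% → £0.20185
LED flashlight £32.67: all other goods → 5.5% → £1.79685
Spiral notebook £4.69: all other goods → 5.5% → £0.25795
Tax on all other goods: unrounded sum = £5.61055 → £5.61

£5.61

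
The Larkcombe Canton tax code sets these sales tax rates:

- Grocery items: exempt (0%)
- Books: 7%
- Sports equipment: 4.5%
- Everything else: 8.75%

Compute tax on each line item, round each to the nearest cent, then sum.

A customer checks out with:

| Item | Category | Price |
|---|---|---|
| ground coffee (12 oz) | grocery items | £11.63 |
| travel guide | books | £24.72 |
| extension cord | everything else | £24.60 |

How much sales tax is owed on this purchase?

Ground coffee (12 oz) £11.63: grocery items → 0% → £0.00
Travel guide £24.72: books → 7% → £1.73
Extension cord £24.60: everything else → 8.75% → £2.15
Total tax = £1.73 + £2.15 = £3.88

£3.88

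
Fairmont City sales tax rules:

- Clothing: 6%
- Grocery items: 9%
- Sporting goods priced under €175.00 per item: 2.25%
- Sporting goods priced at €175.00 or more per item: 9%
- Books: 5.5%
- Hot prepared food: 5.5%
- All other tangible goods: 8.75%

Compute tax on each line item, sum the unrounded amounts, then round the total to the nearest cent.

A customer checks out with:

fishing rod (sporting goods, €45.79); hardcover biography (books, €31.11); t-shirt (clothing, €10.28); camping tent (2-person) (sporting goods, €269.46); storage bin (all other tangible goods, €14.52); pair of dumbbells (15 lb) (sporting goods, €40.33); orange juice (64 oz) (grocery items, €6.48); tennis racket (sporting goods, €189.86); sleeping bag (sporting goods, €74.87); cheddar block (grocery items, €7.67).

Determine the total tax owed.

Fishing rod €45.79: sporting goods, under €175.00 → 2.25% → €1.030275
Hardcover biography €31.11: books → 5.5% → €1.71105
T-shirt €10.28: clothing → 6% → €0.6168
Camping tent (2-person) €269.46: sporting goods, €175.00 or more → 9% → €24.2514
Storage bin €14.52: all other tangible goods → 8.75% → €1.2705
Pair of dumbbells (15 lb) €40.33: sporting goods, under €175.00 → 2.25% → €0.907425
Orange juice (64 oz) €6.48: grocery items → 9% → €0.5832
Tennis racket €189.86: sporting goods, €175.00 or more → 9% → €17.0874
Sleeping bag €74.87: sporting goods, under €175.00 → 2.25% → €1.684575
Cheddar block €7.67: grocery items → 9% → €0.6903
Unrounded tax sum = €49.832925 → €49.83

€49.83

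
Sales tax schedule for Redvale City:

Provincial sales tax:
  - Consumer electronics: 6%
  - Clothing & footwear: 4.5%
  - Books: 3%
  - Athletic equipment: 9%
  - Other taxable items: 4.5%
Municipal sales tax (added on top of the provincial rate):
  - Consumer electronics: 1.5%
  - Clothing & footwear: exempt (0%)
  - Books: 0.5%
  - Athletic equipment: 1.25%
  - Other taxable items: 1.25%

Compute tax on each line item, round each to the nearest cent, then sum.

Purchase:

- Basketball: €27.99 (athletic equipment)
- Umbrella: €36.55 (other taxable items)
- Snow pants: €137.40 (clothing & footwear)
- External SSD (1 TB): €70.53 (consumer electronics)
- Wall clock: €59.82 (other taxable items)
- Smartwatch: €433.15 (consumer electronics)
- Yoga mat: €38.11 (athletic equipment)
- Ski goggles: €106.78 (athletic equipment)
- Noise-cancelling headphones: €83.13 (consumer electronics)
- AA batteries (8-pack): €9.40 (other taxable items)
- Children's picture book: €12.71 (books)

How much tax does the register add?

Basketball €27.99: athletic equipment → 9% + 1.25% municipal = 10.25% → €2.87
Umbrella €36.55: other taxable items → 4.5% + 1.25% municipal = 5.75% → €2.10
Snow pants €137.40: clothing & footwear → 4.5% + 0% municipal = 4.5% → €6.18
External SSD (1 TB) €70.53: consumer electronics → 6% + 1.5% municipal = 7.5% → €5.29
Wall clock €59.82: other taxable items → 4.5% + 1.25% municipal = 5.75% → €3.44
Smartwatch €433.15: consumer electronics → 6% + 1.5% municipal = 7.5% → €32.49
Yoga mat €38.11: athletic equipment → 9% + 1.25% municipal = 10.25% → €3.91
Ski goggles €106.78: athletic equipment → 9% + 1.25% municipal = 10.25% → €10.94
Noise-cancelling headphones €83.13: consumer electronics → 6% + 1.5% municipal = 7.5% → €6.23
AA batteries (8-pack) €9.40: other taxable items → 4.5% + 1.25% municipal = 5.75% → €0.54
Children's picture book €12.71: books → 3% + 0.5% municipal = 3.5% → €0.44
Total tax = €2.87 + €2.10 + €6.18 + €5.29 + €3.44 + €32.49 + €3.91 + €10.94 + €6.23 + €0.54 + €0.44 = €74.43

€74.43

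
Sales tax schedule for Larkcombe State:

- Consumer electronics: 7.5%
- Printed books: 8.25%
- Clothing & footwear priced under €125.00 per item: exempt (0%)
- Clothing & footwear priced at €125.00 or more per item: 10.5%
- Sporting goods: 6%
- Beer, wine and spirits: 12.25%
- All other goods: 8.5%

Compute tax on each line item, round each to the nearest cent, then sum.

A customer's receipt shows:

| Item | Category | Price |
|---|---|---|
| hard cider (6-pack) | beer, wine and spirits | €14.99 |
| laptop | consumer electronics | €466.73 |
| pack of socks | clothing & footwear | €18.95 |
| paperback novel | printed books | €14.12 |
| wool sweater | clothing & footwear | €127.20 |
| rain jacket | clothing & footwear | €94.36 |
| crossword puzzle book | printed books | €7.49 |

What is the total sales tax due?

Hard cider (6-pack) €14.99: beer, wine and spirits → 12.25% → €1.84
Laptop €466.73: consumer electronics → 7.5% → €35.00
Pack of socks €18.95: clothing & footwear, under €125.00 → 0% → €0.00
Paperback novel €14.12: printed books → 8.25% → €1.16
Wool sweater €127.20: clothing & footwear, €125.00 or more → 10.5% → €13.36
Rain jacket €94.36: clothing & footwear, under €125.00 → 0% → €0.00
Crossword puzzle book €7.49: printed books → 8.25% → €0.62
Total tax = €1.84 + €35.00 + €1.16 + €13.36 + €0.62 = €51.98

€51.98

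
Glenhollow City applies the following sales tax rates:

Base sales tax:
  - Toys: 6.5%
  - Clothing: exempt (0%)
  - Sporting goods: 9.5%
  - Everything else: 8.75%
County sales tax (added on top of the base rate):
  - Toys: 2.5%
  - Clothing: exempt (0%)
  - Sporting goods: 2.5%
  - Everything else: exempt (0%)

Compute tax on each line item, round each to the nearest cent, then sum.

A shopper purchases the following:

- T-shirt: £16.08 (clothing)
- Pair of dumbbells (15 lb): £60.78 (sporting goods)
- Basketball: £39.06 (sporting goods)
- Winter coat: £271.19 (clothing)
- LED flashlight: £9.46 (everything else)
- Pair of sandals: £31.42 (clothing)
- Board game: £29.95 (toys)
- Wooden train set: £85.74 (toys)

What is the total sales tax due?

T-shirt £16.08: clothing → 0% + 0% county = 0% → £0.00
Pair of dumbbells (15 lb) £60.78: sporting goods → 9.5% + 2.5% county = 12% → £7.29
Basketball £39.06: sporting goods → 9.5% + 2.5% county = 12% → £4.69
Winter coat £271.19: clothing → 0% + 0% county = 0% → £0.00
LED flashlight £9.46: everything else → 8.75% + 0% county = 8.75% → £0.83
Pair of sandals £31.42: clothing → 0% + 0% county = 0% → £0.00
Board game £29.95: toys → 6.5% + 2.5% county = 9% → £2.70
Wooden train set £85.74: toys → 6.5% + 2.5% county = 9% → £7.72
Total tax = £7.29 + £4.69 + £0.83 + £2.70 + £7.72 = £23.23

£23.23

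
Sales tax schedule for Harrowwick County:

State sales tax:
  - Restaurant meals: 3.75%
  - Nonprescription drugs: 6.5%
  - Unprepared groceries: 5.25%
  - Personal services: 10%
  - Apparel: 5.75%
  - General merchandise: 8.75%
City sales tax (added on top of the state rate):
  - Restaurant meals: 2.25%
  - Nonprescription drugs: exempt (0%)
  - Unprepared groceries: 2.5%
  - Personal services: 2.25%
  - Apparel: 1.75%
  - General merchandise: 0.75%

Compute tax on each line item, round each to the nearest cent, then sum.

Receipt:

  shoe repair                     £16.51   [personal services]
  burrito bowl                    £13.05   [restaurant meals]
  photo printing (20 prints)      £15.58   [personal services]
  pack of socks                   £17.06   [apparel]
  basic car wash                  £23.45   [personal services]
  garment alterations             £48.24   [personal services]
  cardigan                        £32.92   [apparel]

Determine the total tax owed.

£17.24

Shoe repair £16.51: personal services → 10% + 2.25% city = 12.25% → £2.02
Burrito bowl £13.05: restaurant meals → 3.75% + 2.25% city = 6% → £0.78
Photo printing (20 prints) £15.58: personal services → 10% + 2.25% city = 12.25% → £1.91
Pack of socks £17.06: apparel → 5.75% + 1.75% city = 7.5% → £1.28
Basic car wash £23.45: personal services → 10% + 2.25% city = 12.25% → £2.87
Garment alterations £48.24: personal services → 10% + 2.25% city = 12.25% → £5.91
Cardigan £32.92: apparel → 5.75% + 1.75% city = 7.5% → £2.47
Total tax = £2.02 + £0.78 + £1.91 + £1.28 + £2.87 + £5.91 + £2.47 = £17.24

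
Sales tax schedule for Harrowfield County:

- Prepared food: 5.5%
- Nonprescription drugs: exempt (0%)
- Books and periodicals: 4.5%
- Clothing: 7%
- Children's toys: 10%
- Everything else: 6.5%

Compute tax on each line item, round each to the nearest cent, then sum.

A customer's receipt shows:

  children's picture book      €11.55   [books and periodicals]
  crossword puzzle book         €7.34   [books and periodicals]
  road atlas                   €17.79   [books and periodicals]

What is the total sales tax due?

€1.65

Children's picture book €11.55: books and periodicals → 4.5% → €0.52
Crossword puzzle book €7.34: books and periodicals → 4.5% → €0.33
Road atlas €17.79: books and periodicals → 4.5% → €0.80
Total tax = €0.52 + €0.33 + €0.80 = €1.65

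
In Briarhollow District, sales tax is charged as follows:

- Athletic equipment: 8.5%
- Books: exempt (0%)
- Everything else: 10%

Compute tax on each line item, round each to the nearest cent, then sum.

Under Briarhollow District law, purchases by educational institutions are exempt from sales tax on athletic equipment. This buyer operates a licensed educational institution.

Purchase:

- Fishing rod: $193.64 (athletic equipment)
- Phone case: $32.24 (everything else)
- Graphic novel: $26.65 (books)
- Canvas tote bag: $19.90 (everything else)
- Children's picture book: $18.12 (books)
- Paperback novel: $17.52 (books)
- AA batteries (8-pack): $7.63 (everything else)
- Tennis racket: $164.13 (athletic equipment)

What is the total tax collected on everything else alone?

Phone case $32.24: everything else → 10% → $3.22
Canvas tote bag $19.90: everything else → 10% → $1.99
AA batteries (8-pack) $7.63: everything else → 10% → $0.76
Tax on everything else = $3.22 + $1.99 + $0.76 = $5.97

$5.97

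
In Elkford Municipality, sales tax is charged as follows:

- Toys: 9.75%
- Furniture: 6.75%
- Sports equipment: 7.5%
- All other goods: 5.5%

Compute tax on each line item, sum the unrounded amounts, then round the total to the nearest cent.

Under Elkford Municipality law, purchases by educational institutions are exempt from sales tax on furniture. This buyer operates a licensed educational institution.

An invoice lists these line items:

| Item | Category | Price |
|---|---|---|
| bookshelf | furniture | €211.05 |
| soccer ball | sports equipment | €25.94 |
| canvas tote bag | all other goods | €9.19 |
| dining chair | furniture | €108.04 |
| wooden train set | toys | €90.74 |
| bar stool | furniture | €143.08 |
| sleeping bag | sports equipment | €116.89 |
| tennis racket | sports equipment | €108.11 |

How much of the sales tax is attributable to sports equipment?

Soccer ball €25.94: sports equipment → 7.5% → €1.9455
Sleeping bag €116.89: sports equipment → 7.5% → €8.76675
Tennis racket €108.11: sports equipment → 7.5% → €8.10825
Tax on sports equipment: unrounded sum = €18.8205 → €18.82

€18.82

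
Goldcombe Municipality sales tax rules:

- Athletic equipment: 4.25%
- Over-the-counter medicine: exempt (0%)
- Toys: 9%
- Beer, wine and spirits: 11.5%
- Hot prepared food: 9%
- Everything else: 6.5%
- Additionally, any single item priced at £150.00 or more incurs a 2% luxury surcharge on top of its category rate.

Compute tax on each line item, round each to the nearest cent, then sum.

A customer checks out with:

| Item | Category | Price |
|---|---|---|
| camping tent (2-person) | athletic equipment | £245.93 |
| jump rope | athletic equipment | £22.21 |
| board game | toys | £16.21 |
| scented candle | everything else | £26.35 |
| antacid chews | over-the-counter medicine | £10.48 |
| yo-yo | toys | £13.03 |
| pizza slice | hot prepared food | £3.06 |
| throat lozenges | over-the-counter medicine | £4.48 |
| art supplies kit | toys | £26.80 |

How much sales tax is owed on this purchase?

Camping tent (2-person) £245.93: athletic equipment → 4.25% + 2% surcharge = 6.25% → £15.37
Jump rope £22.21: athletic equipment → 4.25% → £0.94
Board game £16.21: toys → 9% → £1.46
Scented candle £26.35: everything else → 6.5% → £1.71
Antacid chews £10.48: over-the-counter medicine → 0% → £0.00
Yo-yo £13.03: toys → 9% → £1.17
Pizza slice £3.06: hot prepared food → 9% → £0.28
Throat lozenges £4.48: over-the-counter medicine → 0% → £0.00
Art supplies kit £26.80: toys → 9% → £2.41
Total tax = £15.37 + £0.94 + £1.46 + £1.71 + £1.17 + £0.28 + £2.41 = £23.34

£23.34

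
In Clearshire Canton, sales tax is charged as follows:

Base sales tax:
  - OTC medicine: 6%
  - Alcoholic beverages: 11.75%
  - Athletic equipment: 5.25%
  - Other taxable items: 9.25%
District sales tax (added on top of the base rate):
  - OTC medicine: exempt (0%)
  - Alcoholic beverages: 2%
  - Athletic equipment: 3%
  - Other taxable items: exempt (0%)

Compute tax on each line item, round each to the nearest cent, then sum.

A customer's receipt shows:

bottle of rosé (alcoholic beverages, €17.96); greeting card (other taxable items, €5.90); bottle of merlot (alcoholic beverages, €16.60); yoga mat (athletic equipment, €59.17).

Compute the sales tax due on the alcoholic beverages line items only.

Bottle of rosé €17.96: alcoholic beverages → 11.75% + 2% district = 13.75% → €2.47
Bottle of merlot €16.60: alcoholic beverages → 11.75% + 2% district = 13.75% → €2.28
Tax on alcoholic beverages = €2.47 + €2.28 = €4.75

€4.75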